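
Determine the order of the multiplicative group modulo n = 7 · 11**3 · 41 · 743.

φ(283823771) = 283823771 · (1 − 1/7) · (1 − 1/11) · (1 − 1/41) · (1 − 1/743)
       = 283823771 · 1780800/2345651 = 215476800.

215476800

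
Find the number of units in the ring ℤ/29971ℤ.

Factor 29971: 29971 = 17 × 41 × 43.
φ(17) = 17 − 1 = 16.
φ(41) = 41 − 1 = 40.
φ(43) = 43 − 1 = 42.
Since φ is multiplicative, φ(29971) = 16 · 40 · 42 = 26880.

26880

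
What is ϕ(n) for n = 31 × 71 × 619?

1297800

φ(31) = 31 − 1 = 30.
φ(71) = 71 − 1 = 70.
φ(619) = 619 − 1 = 618.
Since φ is multiplicative, φ(1362419) = 30 · 70 · 618 = 1297800.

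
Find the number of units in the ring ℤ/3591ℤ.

1944

First factor: 3591 = 3^3 · 7 · 19.
φ(3^3) = 3^2·(3−1) = 9·2 = 18.
φ(7) = 7 − 1 = 6.
φ(19) = 19 − 1 = 18.
Since φ is multiplicative, φ(3591) = 18 · 6 · 18 = 1944.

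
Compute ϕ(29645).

Prime factorization: 29645 = 5 * 7**2 * 11**2.
φ(29645) = 29645 · (1 − 1/5) · (1 − 1/7) · (1 − 1/11)
       = 29645 · 240/385 = 18480.

18480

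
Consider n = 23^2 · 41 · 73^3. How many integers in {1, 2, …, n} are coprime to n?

φ(8437389713) = 8437389713 · (1 − 1/23) · (1 − 1/41) · (1 − 1/73)
       = 8437389713 · 63360/68839 = 7765845120.

7765845120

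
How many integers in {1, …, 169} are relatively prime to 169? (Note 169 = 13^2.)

φ(13^2) = 13^2 − 13^1 = 169 − 13 = 156.

156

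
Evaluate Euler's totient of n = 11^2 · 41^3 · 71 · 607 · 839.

262926931344000

φ(11^2) = 11^1·(11−1) = 11·10 = 110.
φ(41^3) = 41^3 − 41^2 = 68921 − 1681 = 67240.
φ(71) = 71 − 1 = 70.
φ(607) = 607 − 1 = 606.
φ(839) = 839 − 1 = 838.
Multiply: 110 · 67240 · 70 · 606 · 838 = 262926931344000.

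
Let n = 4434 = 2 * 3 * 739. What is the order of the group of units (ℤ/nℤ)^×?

1476

φ(2) = 2 − 1 = 1.
φ(3) = 3 − 1 = 2.
φ(739) = 739 − 1 = 738.
Since φ is multiplicative, φ(4434) = 1 · 2 · 738 = 1476.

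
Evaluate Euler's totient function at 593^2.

φ(351649) = 351649 · (1 − 1/593)
       = 351649 · 592/593 = 351056.

351056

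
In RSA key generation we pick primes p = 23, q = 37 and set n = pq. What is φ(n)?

792

φ(23) = 23 − 1 = 22.
φ(37) = 37 − 1 = 36.
Multiply: 22 · 36 = 792.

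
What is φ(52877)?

43560

Prime factorization: 52877 = 11^2 · 19 · 23.
φ(52877) = 52877 · (1 − 1/11) · (1 − 1/19) · (1 − 1/23)
       = 52877 · 3960/4807 = 43560.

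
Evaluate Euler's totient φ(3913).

3024

First factor: 3913 = 7 · 13 · 43.
φ(3913) = 3913 · (1 − 1/7) · (1 − 1/13) · (1 − 1/43)
       = 3913 · 3024/3913 = 3024.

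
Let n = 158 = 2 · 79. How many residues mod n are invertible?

φ(158) = 158 · (1 − 1/2) · (1 − 1/79)
       = 158 · 78/158 = 78.

78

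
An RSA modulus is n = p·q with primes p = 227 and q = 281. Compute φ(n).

63280

φ(63787) = 63787 · (1 − 1/227) · (1 − 1/281)
       = 63787 · 63280/63787 = 63280.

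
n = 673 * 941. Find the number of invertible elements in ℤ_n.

631680

φ(673) = 673 − 1 = 672.
φ(941) = 941 − 1 = 940.
Since φ is multiplicative, φ(633293) = 672 · 940 = 631680.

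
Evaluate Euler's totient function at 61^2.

φ(3721) = 3721 · (1 − 1/61)
       = 3721 · 60/61 = 3660.

3660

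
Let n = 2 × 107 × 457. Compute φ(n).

48336

φ(2) = 2 − 1 = 1.
φ(107) = 107 − 1 = 106.
φ(457) = 457 − 1 = 456.
Multiply: 1 · 106 · 456 = 48336.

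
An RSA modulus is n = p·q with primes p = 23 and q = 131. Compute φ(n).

φ(3013) = 3013 · (1 − 1/23) · (1 − 1/131)
       = 3013 · 2860/3013 = 2860.

2860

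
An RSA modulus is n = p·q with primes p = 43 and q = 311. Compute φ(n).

φ(n) = (p − 1)(q − 1) = (43−1)(311−1) = 42·310 = 13020.

13020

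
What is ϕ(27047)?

24192

27047 = 17 · 37 · 43.
φ(17) = 17 − 1 = 16.
φ(37) = 37 − 1 = 36.
φ(43) = 43 − 1 = 42.
Since φ is multiplicative, φ(27047) = 16 · 36 · 42 = 24192.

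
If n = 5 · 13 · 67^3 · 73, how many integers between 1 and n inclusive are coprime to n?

φ(1427120435) = 1427120435 · (1 − 1/5) · (1 − 1/13) · (1 − 1/67) · (1 − 1/73)
       = 1427120435 · 228096/317915 = 1023922944.

1023922944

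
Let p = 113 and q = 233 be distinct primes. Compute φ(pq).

25984

φ(pq) = (p−1)(q−1) = 112 · 232 = 25984.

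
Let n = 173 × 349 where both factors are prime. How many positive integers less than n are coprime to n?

φ(n) = (p − 1)(q − 1) = (173−1)(349−1) = 172·348 = 59856.

59856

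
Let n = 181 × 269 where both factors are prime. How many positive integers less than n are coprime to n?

48240

φ(181) = 181 − 1 = 180.
φ(269) = 269 − 1 = 268.
Multiply: 180 · 268 = 48240.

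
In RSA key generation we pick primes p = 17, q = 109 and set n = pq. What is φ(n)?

φ(n) = (p − 1)(q − 1) = (17−1)(109−1) = 16·108 = 1728.

1728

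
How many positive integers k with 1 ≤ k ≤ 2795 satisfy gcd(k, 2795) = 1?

2016

2795 = 5 · 13 · 43.
φ(5) = 5 − 1 = 4.
φ(13) = 13 − 1 = 12.
φ(43) = 43 − 1 = 42.
Since φ is multiplicative, φ(2795) = 4 · 12 · 42 = 2016.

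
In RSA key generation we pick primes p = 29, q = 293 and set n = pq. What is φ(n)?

φ(n) = (p − 1)(q − 1) = (29−1)(293−1) = 28·292 = 8176.

8176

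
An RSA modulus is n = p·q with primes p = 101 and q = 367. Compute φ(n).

36600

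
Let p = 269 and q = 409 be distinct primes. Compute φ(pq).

φ(pq) = (p−1)(q−1) = 268 · 408 = 109344.

109344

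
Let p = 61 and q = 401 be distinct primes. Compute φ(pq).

φ(61) = 61 − 1 = 60.
φ(401) = 401 − 1 = 400.
φ(24461) = 60 × 400 = 24000.

24000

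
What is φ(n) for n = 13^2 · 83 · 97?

φ(13^2) = 13^1·(13−1) = 13·12 = 156.
φ(83) = 83 − 1 = 82.
φ(97) = 97 − 1 = 96.
Since φ is multiplicative, φ(1360619) = 156 · 82 · 96 = 1228032.

1228032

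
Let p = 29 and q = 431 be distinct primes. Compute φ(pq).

12040

φ(12499) = 12499 · (1 − 1/29) · (1 − 1/431)
       = 12499 · 12040/12499 = 12040.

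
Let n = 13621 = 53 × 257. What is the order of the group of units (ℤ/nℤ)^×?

13312

φ(13621) = 13621 · (1 − 1/53) · (1 − 1/257)
       = 13621 · 13312/13621 = 13312.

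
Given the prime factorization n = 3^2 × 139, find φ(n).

φ(3^2) = 3^1·(3−1) = 3·2 = 6.
φ(139) = 139 − 1 = 138.
Since φ is multiplicative, φ(1251) = 6 · 138 = 828.

828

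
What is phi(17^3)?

4624

φ(17^3) = 17^3 − 17^2 = 4913 − 289 = 4624.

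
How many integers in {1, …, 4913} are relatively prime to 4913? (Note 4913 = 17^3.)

4624

φ(4913) = 4913 · (1 − 1/17)
       = 4913 · 16/17 = 4624.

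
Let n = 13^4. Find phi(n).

φ(28561) = 28561 · (1 − 1/13)
       = 28561 · 12/13 = 26364.

26364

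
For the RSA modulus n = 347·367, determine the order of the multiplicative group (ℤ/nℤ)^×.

φ(347) = 347 − 1 = 346.
φ(367) = 367 − 1 = 366.
φ(127349) = 346 × 366 = 126636.

126636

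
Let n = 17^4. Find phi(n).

78608

φ(17^4) = 17^4 − 17^3 = 83521 − 4913 = 78608.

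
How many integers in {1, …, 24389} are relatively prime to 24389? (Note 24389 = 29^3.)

φ(29^3) = 29^3 − 29^2 = 24389 − 841 = 23548.

23548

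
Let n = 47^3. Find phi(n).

φ(47^3) = 47^3 − 47^2 = 103823 − 2209 = 101614.

101614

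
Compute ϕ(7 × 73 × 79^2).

2661984

φ(7) = 7 − 1 = 6.
φ(73) = 73 − 1 = 72.
φ(79^2) = 79^1·(79−1) = 79·78 = 6162.
Multiply: 6 · 72 · 6162 = 2661984.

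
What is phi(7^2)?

φ(49) = 49 · (1 − 1/7)
       = 49 · 6/7 = 42.

42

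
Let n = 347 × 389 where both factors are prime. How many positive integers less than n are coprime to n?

134248

φ(pq) = (p−1)(q−1) = 346 · 388 = 134248.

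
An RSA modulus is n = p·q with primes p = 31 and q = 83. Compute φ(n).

2460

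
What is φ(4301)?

3520

Factor 4301: 4301 = 11 · 17 · 23.
φ(4301) = 4301 · (1 − 1/11) · (1 − 1/17) · (1 − 1/23)
       = 4301 · 3520/4301 = 3520.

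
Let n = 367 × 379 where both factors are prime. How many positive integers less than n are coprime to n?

For distinct primes, φ(pq) = (p−1)(q−1) = 366 × 378 = 138348.

138348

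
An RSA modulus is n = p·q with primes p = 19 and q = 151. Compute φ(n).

2700

φ(2869) = 2869 · (1 − 1/19) · (1 − 1/151)
       = 2869 · 2700/2869 = 2700.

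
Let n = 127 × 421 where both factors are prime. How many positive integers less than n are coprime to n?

φ(127) = 127 − 1 = 126.
φ(421) = 421 − 1 = 420.
φ(53467) = 126 × 420 = 52920.

52920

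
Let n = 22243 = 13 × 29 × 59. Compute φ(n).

φ(22243) = 22243 · (1 − 1/13) · (1 − 1/29) · (1 − 1/59)
       = 22243 · 19488/22243 = 19488.

19488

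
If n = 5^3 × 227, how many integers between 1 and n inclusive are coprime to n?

22600

φ(5^3) = 5^2·(5−1) = 25·4 = 100.
φ(227) = 227 − 1 = 226.
Multiply: 100 · 226 = 22600.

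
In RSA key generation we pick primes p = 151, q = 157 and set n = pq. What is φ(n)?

23400

φ(pq) = (p−1)(q−1) = 150 · 156 = 23400.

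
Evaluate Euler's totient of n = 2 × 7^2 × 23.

φ(2) = 2 − 1 = 1.
φ(7^2) = 7^1·(7−1) = 7·6 = 42.
φ(23) = 23 − 1 = 22.
φ(2254) = 1 × 42 × 22 = 924.

924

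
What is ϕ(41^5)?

φ(41^5) = 41^4·(41−1) = 2825761·40 = 113030440.

113030440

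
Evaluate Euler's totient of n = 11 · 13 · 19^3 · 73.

φ(71601101) = 71601101 · (1 − 1/11) · (1 − 1/13) · (1 − 1/19) · (1 − 1/73)
       = 71601101 · 155520/198341 = 56142720.

56142720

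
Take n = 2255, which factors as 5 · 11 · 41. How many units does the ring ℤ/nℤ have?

φ(5) = 5 − 1 = 4.
φ(11) = 11 − 1 = 10.
φ(41) = 41 − 1 = 40.
Since φ is multiplicative, φ(2255) = 4 · 10 · 40 = 1600.

1600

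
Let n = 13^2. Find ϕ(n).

156

φ(169) = 169 · (1 − 1/13)
       = 169 · 12/13 = 156.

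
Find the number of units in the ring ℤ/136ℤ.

64

Factor 136: 136 = 2**3 · 17.
φ(136) = 136 · (1 − 1/2) · (1 − 1/17)
       = 136 · 16/34 = 64.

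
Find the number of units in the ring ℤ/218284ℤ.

96800

Prime factorization: 218284 = 2^2 · 11^3 · 41.
φ(2^2) = 2^2 − 2^1 = 4 − 2 = 2.
φ(11^3) = 11^2·(11−1) = 121·10 = 1210.
φ(41) = 41 − 1 = 40.
φ(218284) = 2 × 1210 × 40 = 96800.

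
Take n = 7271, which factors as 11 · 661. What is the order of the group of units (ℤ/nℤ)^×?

φ(7271) = 7271 · (1 − 1/11) · (1 − 1/661)
       = 7271 · 6600/7271 = 6600.

6600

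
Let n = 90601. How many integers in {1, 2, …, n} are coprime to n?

Prime factorization: 90601 = 7**2 × 43**2.
φ(7^2) = 7^2 − 7^1 = 49 − 7 = 42.
φ(43^2) = 43^2 − 43^1 = 1849 − 43 = 1806.
Multiply: 42 · 1806 = 75852.

75852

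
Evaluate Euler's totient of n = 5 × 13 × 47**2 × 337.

34868736

φ(5) = 5 − 1 = 4.
φ(13) = 13 − 1 = 12.
φ(47^2) = 47^1·(47−1) = 47·46 = 2162.
φ(337) = 337 − 1 = 336.
φ(48388145) = 4 × 12 × 2162 × 336 = 34868736.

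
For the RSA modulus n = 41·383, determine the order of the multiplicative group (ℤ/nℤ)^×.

15280

φ(pq) = (p−1)(q−1) = 40 · 382 = 15280.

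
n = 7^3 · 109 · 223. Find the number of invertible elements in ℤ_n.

7048944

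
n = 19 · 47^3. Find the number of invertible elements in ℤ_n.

1829052

φ(1972637) = 1972637 · (1 − 1/19) · (1 − 1/47)
       = 1972637 · 828/893 = 1829052.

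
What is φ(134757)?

71280

134757 = 3^3 · 7 · 23 · 31.
φ(3^3) = 3^2·(3−1) = 9·2 = 18.
φ(7) = 7 − 1 = 6.
φ(23) = 23 − 1 = 22.
φ(31) = 31 − 1 = 30.
Since φ is multiplicative, φ(134757) = 18 · 6 · 22 · 30 = 71280.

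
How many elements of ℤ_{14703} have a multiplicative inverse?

First factor: 14703 = 3 * 13^2 * 29.
φ(3) = 3 − 1 = 2.
φ(13^2) = 13^1·(13−1) = 13·12 = 156.
φ(29) = 29 − 1 = 28.
φ(14703) = 2 × 156 × 28 = 8736.

8736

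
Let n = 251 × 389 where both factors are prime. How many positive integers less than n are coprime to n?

For distinct primes, φ(pq) = (p−1)(q−1) = 250 × 388 = 97000.

97000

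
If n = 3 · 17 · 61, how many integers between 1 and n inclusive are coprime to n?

φ(3111) = 3111 · (1 − 1/3) · (1 − 1/17) · (1 − 1/61)
       = 3111 · 1920/3111 = 1920.

1920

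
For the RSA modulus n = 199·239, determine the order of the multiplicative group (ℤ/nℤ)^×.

φ(pq) = (p−1)(q−1) = 198 · 238 = 47124.

47124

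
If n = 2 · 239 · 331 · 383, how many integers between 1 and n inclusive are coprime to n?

30002280

φ(2) = 2 − 1 = 1.
φ(239) = 239 − 1 = 238.
φ(331) = 331 − 1 = 330.
φ(383) = 383 − 1 = 382.
Multiply: 1 · 238 · 330 · 382 = 30002280.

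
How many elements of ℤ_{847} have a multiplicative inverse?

660

847 = 7 × 11**2.
φ(7) = 7 − 1 = 6.
φ(11^2) = 11^2 − 11^1 = 121 − 11 = 110.
φ(847) = 6 × 110 = 660.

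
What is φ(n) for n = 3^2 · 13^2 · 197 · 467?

φ(3^2) = 3^2 − 3^1 = 9 − 3 = 6.
φ(13^2) = 13^2 − 13^1 = 169 − 13 = 156.
φ(197) = 197 − 1 = 196.
φ(467) = 467 − 1 = 466.
Since φ is multiplicative, φ(139930479) = 6 · 156 · 196 · 466 = 85490496.

85490496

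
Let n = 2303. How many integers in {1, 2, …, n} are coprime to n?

1932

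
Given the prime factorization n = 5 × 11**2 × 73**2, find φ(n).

φ(3224045) = 3224045 · (1 − 1/5) · (1 − 1/11) · (1 − 1/73)
       = 3224045 · 2880/4015 = 2312640.

2312640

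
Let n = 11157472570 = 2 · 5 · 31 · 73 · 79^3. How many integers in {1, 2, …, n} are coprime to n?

4205934720

φ(11157472570) = 11157472570 · (1 − 1/2) · (1 − 1/5) · (1 − 1/31) · (1 − 1/73) · (1 − 1/79)
       = 11157472570 · 673920/1787770 = 4205934720.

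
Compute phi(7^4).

2058

φ(7^4) = 7^4 − 7^3 = 2401 − 343 = 2058.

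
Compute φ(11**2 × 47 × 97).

485760

φ(11^2) = 11^2 − 11^1 = 121 − 11 = 110.
φ(47) = 47 − 1 = 46.
φ(97) = 97 − 1 = 96.
φ(551639) = 110 × 46 × 96 = 485760.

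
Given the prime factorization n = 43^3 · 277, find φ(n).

21433608

φ(43^3) = 43^2·(43−1) = 1849·42 = 77658.
φ(277) = 277 − 1 = 276.
φ(22023439) = 77658 × 276 = 21433608.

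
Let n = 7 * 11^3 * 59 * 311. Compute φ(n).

130534800

φ(170957633) = 170957633 · (1 − 1/7) · (1 − 1/11) · (1 − 1/59) · (1 − 1/311)
       = 170957633 · 1078800/1412873 = 130534800.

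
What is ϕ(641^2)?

410240

φ(410881) = 410881 · (1 − 1/641)
       = 410881 · 640/641 = 410240.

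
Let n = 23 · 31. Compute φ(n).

660

φ(23) = 23 − 1 = 22.
φ(31) = 31 − 1 = 30.
Multiply: 22 · 30 = 660.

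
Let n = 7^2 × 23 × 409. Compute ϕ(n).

φ(460943) = 460943 · (1 − 1/7) · (1 − 1/23) · (1 − 1/409)
       = 460943 · 53856/65849 = 376992.

376992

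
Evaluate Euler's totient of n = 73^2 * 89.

φ(73^2) = 73^1·(73−1) = 73·72 = 5256.
φ(89) = 89 − 1 = 88.
φ(474281) = 5256 × 88 = 462528.

462528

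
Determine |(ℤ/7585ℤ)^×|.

Prime factorization: 7585 = 5 * 37 * 41.
φ(5) = 5 − 1 = 4.
φ(37) = 37 − 1 = 36.
φ(41) = 41 − 1 = 40.
φ(7585) = 4 × 36 × 40 = 5760.

5760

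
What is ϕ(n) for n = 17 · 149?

2368

φ(2533) = 2533 · (1 − 1/17) · (1 − 1/149)
       = 2533 · 2368/2533 = 2368.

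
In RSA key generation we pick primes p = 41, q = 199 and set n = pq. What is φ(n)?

7920

φ(8159) = 8159 · (1 − 1/41) · (1 − 1/199)
       = 8159 · 7920/8159 = 7920.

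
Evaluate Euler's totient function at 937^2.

φ(877969) = 877969 · (1 − 1/937)
       = 877969 · 936/937 = 877032.

877032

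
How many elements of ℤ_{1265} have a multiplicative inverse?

880

Prime factorization: 1265 = 5 × 11 × 23.
φ(1265) = 1265 · (1 − 1/5) · (1 − 1/11) · (1 − 1/23)
       = 1265 · 880/1265 = 880.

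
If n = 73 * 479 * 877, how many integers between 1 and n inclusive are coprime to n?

30148416

φ(30666059) = 30666059 · (1 − 1/73) · (1 − 1/479) · (1 − 1/877)
       = 30666059 · 30148416/30666059 = 30148416.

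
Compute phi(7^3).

294

φ(343) = 343 · (1 − 1/7)
       = 343 · 6/7 = 294.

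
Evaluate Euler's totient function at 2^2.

2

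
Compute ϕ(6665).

Factor 6665: 6665 = 5 · 31 · 43.
φ(6665) = 6665 · (1 − 1/5) · (1 − 1/31) · (1 − 1/43)
       = 6665 · 5040/6665 = 5040.

5040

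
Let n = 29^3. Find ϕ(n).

φ(29^3) = 29^2·(29−1) = 841·28 = 23548.

23548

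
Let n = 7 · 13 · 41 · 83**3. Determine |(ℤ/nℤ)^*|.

1626906240

φ(2133337297) = 2133337297 · (1 − 1/7) · (1 − 1/13) · (1 − 1/41) · (1 − 1/83)
       = 2133337297 · 236160/309673 = 1626906240.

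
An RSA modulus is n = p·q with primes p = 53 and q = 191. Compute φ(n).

9880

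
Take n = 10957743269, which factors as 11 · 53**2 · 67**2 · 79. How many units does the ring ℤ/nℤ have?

9505884960

φ(10957743269) = 10957743269 · (1 − 1/11) · (1 − 1/53) · (1 − 1/67) · (1 − 1/79)
       = 10957743269 · 2676960/3085819 = 9505884960.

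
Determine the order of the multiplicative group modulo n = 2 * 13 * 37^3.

591408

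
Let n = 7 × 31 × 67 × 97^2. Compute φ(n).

φ(136797451) = 136797451 · (1 − 1/7) · (1 − 1/31) · (1 − 1/67) · (1 − 1/97)
       = 136797451 · 1140480/1410283 = 110626560.

110626560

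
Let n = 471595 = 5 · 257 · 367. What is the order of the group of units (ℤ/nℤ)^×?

φ(471595) = 471595 · (1 − 1/5) · (1 − 1/257) · (1 − 1/367)
       = 471595 · 374784/471595 = 374784.

374784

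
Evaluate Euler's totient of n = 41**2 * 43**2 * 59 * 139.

φ(25490093969) = 25490093969 · (1 − 1/41) · (1 − 1/43) · (1 − 1/59) · (1 − 1/139)
       = 25490093969 · 13446720/14458363 = 23706567360.

23706567360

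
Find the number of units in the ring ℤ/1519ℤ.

Factor 1519: 1519 = 7^2 × 31.
φ(7^2) = 7^2 − 7^1 = 49 − 7 = 42.
φ(31) = 31 − 1 = 30.
Multiply: 42 · 30 = 1260.

1260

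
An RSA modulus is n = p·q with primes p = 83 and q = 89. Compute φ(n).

φ(83) = 83 − 1 = 82.
φ(89) = 89 − 1 = 88.
Multiply: 82 · 88 = 7216.

7216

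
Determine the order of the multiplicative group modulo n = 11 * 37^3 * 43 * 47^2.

φ(11) = 11 − 1 = 10.
φ(37^3) = 37^3 − 37^2 = 50653 − 1369 = 49284.
φ(43) = 43 − 1 = 42.
φ(47^2) = 47^2 − 47^1 = 2209 − 47 = 2162.
Multiply: 10 · 49284 · 42 · 2162 = 44751843360.

44751843360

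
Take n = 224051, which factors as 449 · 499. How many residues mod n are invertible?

φ(224051) = 224051 · (1 − 1/449) · (1 − 1/499)
       = 224051 · 223104/224051 = 223104.

223104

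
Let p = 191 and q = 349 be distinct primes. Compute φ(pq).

φ(191) = 191 − 1 = 190.
φ(349) = 349 − 1 = 348.
φ(66659) = 190 × 348 = 66120.

66120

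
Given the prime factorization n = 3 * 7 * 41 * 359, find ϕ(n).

171840

φ(3) = 3 − 1 = 2.
φ(7) = 7 − 1 = 6.
φ(41) = 41 − 1 = 40.
φ(359) = 359 − 1 = 358.
Since φ is multiplicative, φ(309099) = 2 · 6 · 40 · 358 = 171840.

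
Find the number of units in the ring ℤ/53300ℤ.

Factor 53300: 53300 = 2^2 · 5^2 · 13 · 41.
φ(2^2) = 2^2 − 2^1 = 4 − 2 = 2.
φ(5^2) = 5^1·(5−1) = 5·4 = 20.
φ(13) = 13 − 1 = 12.
φ(41) = 41 − 1 = 40.
Since φ is multiplicative, φ(53300) = 2 · 20 · 12 · 40 = 19200.

19200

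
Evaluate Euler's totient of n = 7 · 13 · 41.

φ(3731) = 3731 · (1 − 1/7) · (1 − 1/13) · (1 − 1/41)
       = 3731 · 2880/3731 = 2880.

2880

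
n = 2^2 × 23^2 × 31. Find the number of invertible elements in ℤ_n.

φ(65596) = 65596 · (1 − 1/2) · (1 − 1/23) · (1 − 1/31)
       = 65596 · 660/1426 = 30360.

30360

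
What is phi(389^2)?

150932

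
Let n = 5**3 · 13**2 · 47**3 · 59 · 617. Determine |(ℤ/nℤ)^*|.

56635253875200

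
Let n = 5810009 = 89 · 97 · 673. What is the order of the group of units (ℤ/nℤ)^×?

5677056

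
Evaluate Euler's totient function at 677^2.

457652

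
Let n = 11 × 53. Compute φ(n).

520

φ(11) = 11 − 1 = 10.
φ(53) = 53 − 1 = 52.
Since φ is multiplicative, φ(583) = 10 · 52 = 520.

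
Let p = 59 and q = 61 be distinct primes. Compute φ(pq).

φ(n) = (p − 1)(q − 1) = (59−1)(61−1) = 58·60 = 3480.

3480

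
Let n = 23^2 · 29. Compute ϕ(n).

φ(15341) = 15341 · (1 − 1/23) · (1 − 1/29)
       = 15341 · 616/667 = 14168.

14168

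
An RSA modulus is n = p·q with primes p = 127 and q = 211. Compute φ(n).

26460

φ(26797) = 26797 · (1 − 1/127) · (1 − 1/211)
       = 26797 · 26460/26797 = 26460.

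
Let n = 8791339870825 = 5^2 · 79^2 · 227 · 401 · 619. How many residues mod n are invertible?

φ(5^2) = 5^2 − 5^1 = 25 − 5 = 20.
φ(79^2) = 79^1·(79−1) = 79·78 = 6162.
φ(227) = 227 − 1 = 226.
φ(401) = 401 − 1 = 400.
φ(619) = 619 − 1 = 618.
Since φ is multiplicative, φ(8791339870825) = 20 · 6162 · 226 · 400 · 618 = 6885073728000.

6885073728000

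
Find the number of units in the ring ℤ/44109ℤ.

26208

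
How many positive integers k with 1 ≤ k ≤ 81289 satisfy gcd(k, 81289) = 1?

Prime factorization: 81289 = 13^3 · 37.
φ(81289) = 81289 · (1 − 1/13) · (1 − 1/37)
       = 81289 · 432/481 = 73008.

73008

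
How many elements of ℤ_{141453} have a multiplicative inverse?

84240

141453 = 3^3 * 13^2 * 31.
φ(3^3) = 3^2·(3−1) = 9·2 = 18.
φ(13^2) = 13^2 − 13^1 = 169 − 13 = 156.
φ(31) = 31 − 1 = 30.
φ(141453) = 18 × 156 × 30 = 84240.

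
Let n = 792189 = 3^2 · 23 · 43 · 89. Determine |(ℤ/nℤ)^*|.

φ(3^2) = 3^2 − 3^1 = 9 − 3 = 6.
φ(23) = 23 − 1 = 22.
φ(43) = 43 − 1 = 42.
φ(89) = 89 − 1 = 88.
Multiply: 6 · 22 · 42 · 88 = 487872.

487872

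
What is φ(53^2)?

2756

φ(53^2) = 53^1·(53−1) = 53·52 = 2756.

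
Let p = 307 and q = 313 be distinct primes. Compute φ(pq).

95472

φ(307) = 307 − 1 = 306.
φ(313) = 313 − 1 = 312.
Since φ is multiplicative, φ(96091) = 306 · 312 = 95472.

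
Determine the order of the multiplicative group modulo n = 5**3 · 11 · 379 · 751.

φ(5^3) = 5^2·(5−1) = 25·4 = 100.
φ(11) = 11 − 1 = 10.
φ(379) = 379 − 1 = 378.
φ(751) = 751 − 1 = 750.
Multiply: 100 · 10 · 378 · 750 = 283500000.

283500000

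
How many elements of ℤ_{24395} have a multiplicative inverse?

15360

Factor 24395: 24395 = 5 · 7 · 17 · 41.
φ(24395) = 24395 · (1 − 1/5) · (1 − 1/7) · (1 − 1/17) · (1 − 1/41)
       = 24395 · 15360/24395 = 15360.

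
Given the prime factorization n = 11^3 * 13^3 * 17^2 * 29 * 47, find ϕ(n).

859682503680

φ(1151865606749) = 1151865606749 · (1 − 1/11) · (1 − 1/13) · (1 − 1/17) · (1 − 1/29) · (1 − 1/47)
       = 1151865606749 · 2472960/3313453 = 859682503680.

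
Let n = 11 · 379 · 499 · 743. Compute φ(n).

φ(1545685933) = 1545685933 · (1 − 1/11) · (1 − 1/379) · (1 − 1/499) · (1 − 1/743)
       = 1545685933 · 1396770480/1545685933 = 1396770480.

1396770480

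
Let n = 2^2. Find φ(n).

φ(2^2) = 2^2 − 2^1 = 4 − 2 = 2.

2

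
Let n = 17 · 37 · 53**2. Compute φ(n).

1587456

φ(1766861) = 1766861 · (1 − 1/17) · (1 − 1/37) · (1 − 1/53)
       = 1766861 · 29952/33337 = 1587456.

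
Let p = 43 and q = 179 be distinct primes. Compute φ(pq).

7476

For distinct primes, φ(pq) = (p−1)(q−1) = 42 × 178 = 7476.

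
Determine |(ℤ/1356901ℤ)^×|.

1010880

Factor 1356901: 1356901 = 7 × 13**2 × 31 × 37.
φ(7) = 7 − 1 = 6.
φ(13^2) = 13^1·(13−1) = 13·12 = 156.
φ(31) = 31 − 1 = 30.
φ(37) = 37 − 1 = 36.
φ(1356901) = 6 × 156 × 30 × 36 = 1010880.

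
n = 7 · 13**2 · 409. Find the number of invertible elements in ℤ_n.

φ(483847) = 483847 · (1 − 1/7) · (1 − 1/13) · (1 − 1/409)
       = 483847 · 29376/37219 = 381888.

381888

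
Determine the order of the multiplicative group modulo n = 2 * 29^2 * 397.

321552

φ(667754) = 667754 · (1 − 1/2) · (1 − 1/29) · (1 − 1/397)
       = 667754 · 11088/23026 = 321552.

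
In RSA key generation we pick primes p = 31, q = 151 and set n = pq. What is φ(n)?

4500

φ(pq) = (p−1)(q−1) = 30 · 150 = 4500.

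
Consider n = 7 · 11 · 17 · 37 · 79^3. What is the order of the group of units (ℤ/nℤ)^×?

φ(7) = 7 − 1 = 6.
φ(11) = 11 − 1 = 10.
φ(17) = 17 − 1 = 16.
φ(37) = 37 − 1 = 36.
φ(79^3) = 79^3 − 79^2 = 493039 − 6241 = 486798.
φ(23879357887) = 6 × 10 × 16 × 36 × 486798 = 16823738880.

16823738880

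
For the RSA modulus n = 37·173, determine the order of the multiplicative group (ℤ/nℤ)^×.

6192

φ(37) = 37 − 1 = 36.
φ(173) = 173 − 1 = 172.
φ(6401) = 36 × 172 = 6192.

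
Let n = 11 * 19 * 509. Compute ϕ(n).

φ(11) = 11 − 1 = 10.
φ(19) = 19 − 1 = 18.
φ(509) = 509 − 1 = 508.
Since φ is multiplicative, φ(106381) = 10 · 18 · 508 = 91440.

91440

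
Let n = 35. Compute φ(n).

35 = 5 · 7.
φ(5) = 5 − 1 = 4.
φ(7) = 7 − 1 = 6.
φ(35) = 4 × 6 = 24.

24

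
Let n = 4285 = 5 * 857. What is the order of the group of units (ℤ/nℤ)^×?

3424

φ(4285) = 4285 · (1 − 1/5) · (1 − 1/857)
       = 4285 · 3424/4285 = 3424.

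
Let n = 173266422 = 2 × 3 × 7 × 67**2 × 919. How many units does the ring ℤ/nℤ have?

φ(173266422) = 173266422 · (1 − 1/2) · (1 − 1/3) · (1 − 1/7) · (1 − 1/67) · (1 − 1/919)
       = 173266422 · 727056/2586066 = 48712752.

48712752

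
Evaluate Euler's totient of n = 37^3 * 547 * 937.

25186883904

φ(25961637967) = 25961637967 · (1 − 1/37) · (1 − 1/547) · (1 − 1/937)
       = 25961637967 · 18398016/18963943 = 25186883904.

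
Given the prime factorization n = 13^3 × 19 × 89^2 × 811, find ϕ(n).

231578455680

φ(13^3) = 13^3 − 13^2 = 2197 − 169 = 2028.
φ(19) = 19 − 1 = 18.
φ(89^2) = 89^2 − 89^1 = 7921 − 89 = 7832.
φ(811) = 811 − 1 = 810.
Since φ is multiplicative, φ(268154151733) = 2028 · 18 · 7832 · 810 = 231578455680.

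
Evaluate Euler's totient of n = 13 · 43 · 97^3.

455245056

φ(13) = 13 − 1 = 12.
φ(43) = 43 − 1 = 42.
φ(97^3) = 97^2·(97−1) = 9409·96 = 903264.
Since φ is multiplicative, φ(510184207) = 12 · 42 · 903264 = 455245056.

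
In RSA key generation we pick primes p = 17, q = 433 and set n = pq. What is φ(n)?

6912

φ(17) = 17 − 1 = 16.
φ(433) = 433 − 1 = 432.
Since φ is multiplicative, φ(7361) = 16 · 432 = 6912.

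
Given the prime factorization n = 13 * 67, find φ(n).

792

φ(871) = 871 · (1 − 1/13) · (1 − 1/67)
       = 871 · 792/871 = 792.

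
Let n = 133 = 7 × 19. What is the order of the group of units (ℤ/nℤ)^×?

108

φ(7) = 7 − 1 = 6.
φ(19) = 19 − 1 = 18.
Multiply: 6 · 18 = 108.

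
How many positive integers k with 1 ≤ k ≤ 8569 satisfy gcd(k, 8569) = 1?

7200

Prime factorization: 8569 = 11 · 19 · 41.
φ(8569) = 8569 · (1 − 1/11) · (1 − 1/19) · (1 − 1/41)
       = 8569 · 7200/8569 = 7200.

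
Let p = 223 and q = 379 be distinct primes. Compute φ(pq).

For distinct primes, φ(pq) = (p−1)(q−1) = 222 × 378 = 83916.

83916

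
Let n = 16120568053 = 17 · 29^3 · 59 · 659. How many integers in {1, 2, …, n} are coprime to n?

14378973952

φ(16120568053) = 16120568053 · (1 − 1/17) · (1 − 1/29) · (1 − 1/59) · (1 − 1/659)
       = 16120568053 · 17097472/19168333 = 14378973952.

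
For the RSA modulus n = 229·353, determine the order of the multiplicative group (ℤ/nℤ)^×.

80256

φ(80837) = 80837 · (1 − 1/229) · (1 − 1/353)
       = 80837 · 80256/80837 = 80256.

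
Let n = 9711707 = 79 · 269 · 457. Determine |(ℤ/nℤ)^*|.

φ(79) = 79 − 1 = 78.
φ(269) = 269 − 1 = 268.
φ(457) = 457 − 1 = 456.
Since φ is multiplicative, φ(9711707) = 78 · 268 · 456 = 9532224.

9532224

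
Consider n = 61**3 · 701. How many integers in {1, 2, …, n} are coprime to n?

156282000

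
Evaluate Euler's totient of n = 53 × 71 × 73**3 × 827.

1153611688320

φ(1210621293017) = 1210621293017 · (1 − 1/53) · (1 − 1/71) · (1 − 1/73) · (1 − 1/827)
       = 1210621293017 · 216478080/227176073 = 1153611688320.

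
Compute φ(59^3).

201898

φ(59^3) = 59^3 − 59^2 = 205379 − 3481 = 201898.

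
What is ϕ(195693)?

120960

First factor: 195693 = 3 · 37 · 41 · 43.
φ(195693) = 195693 · (1 − 1/3) · (1 − 1/37) · (1 − 1/41) · (1 − 1/43)
       = 195693 · 120960/195693 = 120960.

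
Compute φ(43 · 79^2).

258804

φ(43) = 43 − 1 = 42.
φ(79^2) = 79^1·(79−1) = 79·78 = 6162.
Since φ is multiplicative, φ(268363) = 42 · 6162 = 258804.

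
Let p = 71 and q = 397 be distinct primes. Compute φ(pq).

27720

φ(n) = (p − 1)(q − 1) = (71−1)(397−1) = 70·396 = 27720.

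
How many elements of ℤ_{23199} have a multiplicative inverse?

12960

Prime factorization: 23199 = 3 · 11 · 19 · 37.
φ(3) = 3 − 1 = 2.
φ(11) = 11 − 1 = 10.
φ(19) = 19 − 1 = 18.
φ(37) = 37 − 1 = 36.
φ(23199) = 2 × 10 × 18 × 36 = 12960.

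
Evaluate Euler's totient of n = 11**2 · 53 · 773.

4415840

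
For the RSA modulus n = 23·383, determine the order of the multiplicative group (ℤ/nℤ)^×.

8404

φ(n) = (p − 1)(q − 1) = (23−1)(383−1) = 22·382 = 8404.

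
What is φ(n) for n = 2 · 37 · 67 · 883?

φ(4377914) = 4377914 · (1 − 1/2) · (1 − 1/37) · (1 − 1/67) · (1 − 1/883)
       = 4377914 · 2095632/4377914 = 2095632.

2095632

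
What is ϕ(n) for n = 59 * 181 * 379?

φ(4047341) = 4047341 · (1 − 1/59) · (1 − 1/181) · (1 − 1/379)
       = 4047341 · 3946320/4047341 = 3946320.

3946320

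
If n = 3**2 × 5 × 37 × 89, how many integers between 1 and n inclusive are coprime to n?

φ(3^2) = 3^2 − 3^1 = 9 − 3 = 6.
φ(5) = 5 − 1 = 4.
φ(37) = 37 − 1 = 36.
φ(89) = 89 − 1 = 88.
Since φ is multiplicative, φ(148185) = 6 · 4 · 36 · 88 = 76032.

76032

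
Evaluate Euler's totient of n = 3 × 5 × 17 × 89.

11264

φ(22695) = 22695 · (1 − 1/3) · (1 − 1/5) · (1 − 1/17) · (1 − 1/89)
       = 22695 · 11264/22695 = 11264.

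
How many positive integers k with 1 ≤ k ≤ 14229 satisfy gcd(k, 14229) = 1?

First factor: 14229 = 3**3 × 17 × 31.
φ(3^3) = 3^2·(3−1) = 9·2 = 18.
φ(17) = 17 − 1 = 16.
φ(31) = 31 − 1 = 30.
φ(14229) = 18 × 16 × 30 = 8640.

8640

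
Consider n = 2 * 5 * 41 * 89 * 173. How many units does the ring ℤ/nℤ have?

2421760

φ(6312770) = 6312770 · (1 − 1/2) · (1 − 1/5) · (1 − 1/41) · (1 − 1/89) · (1 − 1/173)
       = 6312770 · 2421760/6312770 = 2421760.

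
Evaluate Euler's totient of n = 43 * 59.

2436

φ(43) = 43 − 1 = 42.
φ(59) = 59 − 1 = 58.
Since φ is multiplicative, φ(2537) = 42 · 58 = 2436.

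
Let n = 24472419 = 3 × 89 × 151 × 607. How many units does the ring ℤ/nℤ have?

15998400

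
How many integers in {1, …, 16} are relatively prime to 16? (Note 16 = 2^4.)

8

φ(2^4) = 2^3·(2−1) = 8·1 = 8.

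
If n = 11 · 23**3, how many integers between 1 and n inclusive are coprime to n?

116380

φ(133837) = 133837 · (1 − 1/11) · (1 − 1/23)
       = 133837 · 220/253 = 116380.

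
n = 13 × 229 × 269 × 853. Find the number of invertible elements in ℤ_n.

φ(13) = 13 − 1 = 12.
φ(229) = 229 − 1 = 228.
φ(269) = 269 − 1 = 268.
φ(853) = 853 − 1 = 852.
Multiply: 12 · 228 · 268 · 852 = 624727296.

624727296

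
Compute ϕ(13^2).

156

φ(169) = 169 · (1 − 1/13)
       = 169 · 12/13 = 156.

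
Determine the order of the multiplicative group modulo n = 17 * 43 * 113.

75264

φ(82603) = 82603 · (1 − 1/17) · (1 − 1/43) · (1 − 1/113)
       = 82603 · 75264/82603 = 75264.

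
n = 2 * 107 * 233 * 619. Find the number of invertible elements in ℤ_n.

15197856

φ(30864578) = 30864578 · (1 − 1/2) · (1 − 1/107) · (1 − 1/233) · (1 − 1/619)
       = 30864578 · 15197856/30864578 = 15197856.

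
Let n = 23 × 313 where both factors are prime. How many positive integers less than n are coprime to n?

6864

φ(23) = 23 − 1 = 22.
φ(313) = 313 − 1 = 312.
Multiply: 22 · 312 = 6864.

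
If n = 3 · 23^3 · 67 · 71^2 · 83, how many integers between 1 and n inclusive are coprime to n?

626069468640

φ(3) = 3 − 1 = 2.
φ(23^3) = 23^2·(23−1) = 529·22 = 11638.
φ(67) = 67 − 1 = 66.
φ(71^2) = 71^1·(71−1) = 71·70 = 4970.
φ(83) = 83 − 1 = 82.
Multiply: 2 · 11638 · 66 · 4970 · 82 = 626069468640.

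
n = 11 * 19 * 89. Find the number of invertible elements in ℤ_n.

φ(18601) = 18601 · (1 − 1/11) · (1 − 1/19) · (1 − 1/89)
       = 18601 · 15840/18601 = 15840.

15840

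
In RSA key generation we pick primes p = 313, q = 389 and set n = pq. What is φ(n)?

φ(121757) = 121757 · (1 − 1/313) · (1 − 1/389)
       = 121757 · 121056/121757 = 121056.

121056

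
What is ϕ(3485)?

3485 = 5 · 17 · 41.
φ(5) = 5 − 1 = 4.
φ(17) = 17 − 1 = 16.
φ(41) = 41 − 1 = 40.
Multiply: 4 · 16 · 40 = 2560.

2560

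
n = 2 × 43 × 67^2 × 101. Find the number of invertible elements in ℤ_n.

18572400

φ(38991454) = 38991454 · (1 − 1/2) · (1 − 1/43) · (1 − 1/67) · (1 − 1/101)
       = 38991454 · 277200/581962 = 18572400.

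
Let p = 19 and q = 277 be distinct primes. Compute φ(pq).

φ(5263) = 5263 · (1 − 1/19) · (1 − 1/277)
       = 5263 · 4968/5263 = 4968.

4968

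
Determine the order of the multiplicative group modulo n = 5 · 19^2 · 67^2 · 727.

4391788896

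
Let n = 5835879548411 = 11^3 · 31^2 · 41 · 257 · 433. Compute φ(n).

4977967104000

φ(11^3) = 11^2·(11−1) = 121·10 = 1210.
φ(31^2) = 31^2 − 31^1 = 961 − 31 = 930.
φ(41) = 41 − 1 = 40.
φ(257) = 257 − 1 = 256.
φ(433) = 433 − 1 = 432.
Since φ is multiplicative, φ(5835879548411) = 1210 · 930 · 40 · 256 · 432 = 4977967104000.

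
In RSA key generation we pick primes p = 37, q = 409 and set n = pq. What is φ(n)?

14688

φ(37) = 37 − 1 = 36.
φ(409) = 409 − 1 = 408.
φ(15133) = 36 × 408 = 14688.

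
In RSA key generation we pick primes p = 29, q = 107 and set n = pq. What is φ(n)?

2968

φ(pq) = (p−1)(q−1) = 28 · 106 = 2968.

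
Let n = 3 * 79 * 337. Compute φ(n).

52416

φ(3) = 3 − 1 = 2.
φ(79) = 79 − 1 = 78.
φ(337) = 337 − 1 = 336.
Since φ is multiplicative, φ(79869) = 2 · 78 · 336 = 52416.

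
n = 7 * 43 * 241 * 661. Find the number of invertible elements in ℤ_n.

39916800

φ(47949601) = 47949601 · (1 − 1/7) · (1 − 1/43) · (1 − 1/241) · (1 − 1/661)
       = 47949601 · 39916800/47949601 = 39916800.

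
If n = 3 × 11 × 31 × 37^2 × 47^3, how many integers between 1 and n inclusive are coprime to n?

81209908800

φ(145402761801) = 145402761801 · (1 − 1/3) · (1 − 1/11) · (1 − 1/31) · (1 − 1/37) · (1 − 1/47)
       = 145402761801 · 993600/1778997 = 81209908800.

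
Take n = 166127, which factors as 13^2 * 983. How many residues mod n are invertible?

153192

φ(166127) = 166127 · (1 − 1/13) · (1 − 1/983)
       = 166127 · 11784/12779 = 153192.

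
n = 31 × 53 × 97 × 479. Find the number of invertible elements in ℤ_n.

φ(76338709) = 76338709 · (1 − 1/31) · (1 − 1/53) · (1 − 1/97) · (1 − 1/479)
       = 76338709 · 71585280/76338709 = 71585280.

71585280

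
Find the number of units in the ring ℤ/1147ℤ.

1080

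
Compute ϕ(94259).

94259 = 11**2 × 19 × 41.
φ(11^2) = 11^1·(11−1) = 11·10 = 110.
φ(19) = 19 − 1 = 18.
φ(41) = 41 − 1 = 40.
φ(94259) = 110 × 18 × 40 = 79200.

79200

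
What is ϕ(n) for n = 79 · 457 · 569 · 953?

19232898048

φ(79) = 79 − 1 = 78.
φ(457) = 457 − 1 = 456.
φ(569) = 569 − 1 = 568.
φ(953) = 953 − 1 = 952.
Multiply: 78 · 456 · 568 · 952 = 19232898048.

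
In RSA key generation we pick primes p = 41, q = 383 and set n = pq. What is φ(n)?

15280

For distinct primes, φ(pq) = (p−1)(q−1) = 40 × 382 = 15280.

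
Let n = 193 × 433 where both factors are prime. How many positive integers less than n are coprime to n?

φ(pq) = (p−1)(q−1) = 192 · 432 = 82944.

82944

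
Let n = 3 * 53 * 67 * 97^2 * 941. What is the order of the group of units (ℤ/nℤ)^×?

60082513920

φ(3) = 3 − 1 = 2.
φ(53) = 53 − 1 = 52.
φ(67) = 67 − 1 = 66.
φ(97^2) = 97^2 − 97^1 = 9409 − 97 = 9312.
φ(941) = 941 − 1 = 940.
Multiply: 2 · 52 · 66 · 9312 · 940 = 60082513920.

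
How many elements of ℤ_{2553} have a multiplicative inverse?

2553 = 3 * 23 * 37.
φ(3) = 3 − 1 = 2.
φ(23) = 23 − 1 = 22.
φ(37) = 37 − 1 = 36.
Since φ is multiplicative, φ(2553) = 2 · 22 · 36 = 1584.

1584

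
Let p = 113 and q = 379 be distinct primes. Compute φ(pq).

φ(pq) = (p−1)(q−1) = 112 · 378 = 42336.

42336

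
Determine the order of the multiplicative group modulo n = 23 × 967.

21252

φ(22241) = 22241 · (1 − 1/23) · (1 − 1/967)
       = 22241 · 21252/22241 = 21252.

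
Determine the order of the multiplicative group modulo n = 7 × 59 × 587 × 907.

φ(219884917) = 219884917 · (1 − 1/7) · (1 − 1/59) · (1 − 1/587) · (1 − 1/907)
       = 219884917 · 184758768/219884917 = 184758768.

184758768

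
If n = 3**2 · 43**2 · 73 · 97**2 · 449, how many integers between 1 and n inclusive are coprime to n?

3254786260992

φ(5132064314313) = 5132064314313 · (1 − 1/3) · (1 − 1/43) · (1 − 1/73) · (1 − 1/97) · (1 − 1/449)
       = 5132064314313 · 260112384/410138601 = 3254786260992.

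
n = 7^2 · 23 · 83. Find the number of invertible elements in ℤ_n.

φ(7^2) = 7^2 − 7^1 = 49 − 7 = 42.
φ(23) = 23 − 1 = 22.
φ(83) = 83 − 1 = 82.
Multiply: 42 · 22 · 82 = 75768.

75768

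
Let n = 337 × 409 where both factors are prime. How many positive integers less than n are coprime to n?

137088

φ(137833) = 137833 · (1 − 1/337) · (1 − 1/409)
       = 137833 · 137088/137833 = 137088.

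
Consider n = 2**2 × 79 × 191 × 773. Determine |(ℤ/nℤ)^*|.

φ(2^2) = 2^1·(2−1) = 2·1 = 2.
φ(79) = 79 − 1 = 78.
φ(191) = 191 − 1 = 190.
φ(773) = 773 − 1 = 772.
Multiply: 2 · 78 · 190 · 772 = 22882080.

22882080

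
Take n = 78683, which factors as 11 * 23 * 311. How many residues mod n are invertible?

φ(78683) = 78683 · (1 − 1/11) · (1 − 1/23) · (1 − 1/311)
       = 78683 · 68200/78683 = 68200.

68200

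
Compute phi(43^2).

1806

φ(43^2) = 43^2 − 43^1 = 1849 − 43 = 1806.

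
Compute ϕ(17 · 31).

480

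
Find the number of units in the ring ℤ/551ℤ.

504

Factor 551: 551 = 19 · 29.
φ(19) = 19 − 1 = 18.
φ(29) = 29 − 1 = 28.
Since φ is multiplicative, φ(551) = 18 · 28 = 504.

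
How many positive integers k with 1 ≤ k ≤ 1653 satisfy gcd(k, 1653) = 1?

Factor 1653: 1653 = 3 · 19 · 29.
φ(3) = 3 − 1 = 2.
φ(19) = 19 − 1 = 18.
φ(29) = 29 − 1 = 28.
φ(1653) = 2 × 18 × 28 = 1008.

1008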